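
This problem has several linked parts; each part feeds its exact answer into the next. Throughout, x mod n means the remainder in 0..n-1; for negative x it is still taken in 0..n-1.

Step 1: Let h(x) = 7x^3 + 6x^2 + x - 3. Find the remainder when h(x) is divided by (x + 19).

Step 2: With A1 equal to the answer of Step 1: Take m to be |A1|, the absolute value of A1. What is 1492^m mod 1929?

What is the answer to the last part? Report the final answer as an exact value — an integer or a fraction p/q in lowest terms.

Step 1: remainder = value at the root: 7*(-19)^3 + 6*(-19)^2 + 1*(-19)^1 - 3 = (-48013) + (2166) + (-19) + (-3) = -45869; answer -45869
Step 2: A1 = -45869; m = 45869; squarings mod 1929: 1492^1=1492, 1492^2=1927, 1492^4=4, 1492^8=16, 1492^16=256, 1492^32=1879, 1492^64=571, 1492^128=40, 1492^256=1600, 1492^512=217, 1492^1024=793, 1492^2048=1924, 1492^4096=25, 1492^8192=625, 1492^16384=967, 1492^32768=1453; 1492^45869 = 1492^1 * 1492^4 * 1492^8 * 1492^32 * 1492^256 * 1492^512 * 1492^4096 * 1492^8192 * 1492^32768 = 598 (mod 1929); answer 598

598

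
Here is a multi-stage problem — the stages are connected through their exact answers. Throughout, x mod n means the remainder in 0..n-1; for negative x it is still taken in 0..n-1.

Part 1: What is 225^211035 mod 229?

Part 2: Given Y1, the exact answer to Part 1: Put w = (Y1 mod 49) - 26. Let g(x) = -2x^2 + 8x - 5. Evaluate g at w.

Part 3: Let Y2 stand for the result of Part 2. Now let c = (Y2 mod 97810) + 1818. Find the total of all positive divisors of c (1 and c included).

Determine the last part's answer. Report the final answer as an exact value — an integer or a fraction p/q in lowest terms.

Part 1: squarings mod 229: 225^1=225, 225^2=16, 225^4=27, 225^8=42, 225^16=161, 225^32=44, 225^64=104, 225^128=53, 225^256=61, 225^512=57, 225^1024=43, 225^2048=17, 225^4096=60, 225^8192=165, 225^16384=203, 225^32768=218, 225^65536=121, 225^131072=214; 225^211035 = 225^1 * 225^2 * 225^8 * 225^16 * 225^64 * 225^2048 * 225^4096 * 225^8192 * 225^65536 * 225^131072 = 16 (mod 229); answer 16
Part 2: Y1 = 16; w = -10; -2*(-10)^2 + 8*(-10)^1 - 5 = (-200) + (-80) + (-5) = -285; answer -285
Part 3: Y2 = -285; c = 99343; 99343 = 41 * 2423; sigma = (1 + 41) * (1 + 2423) = 42 * 2424 = 101808; answer 101808

101808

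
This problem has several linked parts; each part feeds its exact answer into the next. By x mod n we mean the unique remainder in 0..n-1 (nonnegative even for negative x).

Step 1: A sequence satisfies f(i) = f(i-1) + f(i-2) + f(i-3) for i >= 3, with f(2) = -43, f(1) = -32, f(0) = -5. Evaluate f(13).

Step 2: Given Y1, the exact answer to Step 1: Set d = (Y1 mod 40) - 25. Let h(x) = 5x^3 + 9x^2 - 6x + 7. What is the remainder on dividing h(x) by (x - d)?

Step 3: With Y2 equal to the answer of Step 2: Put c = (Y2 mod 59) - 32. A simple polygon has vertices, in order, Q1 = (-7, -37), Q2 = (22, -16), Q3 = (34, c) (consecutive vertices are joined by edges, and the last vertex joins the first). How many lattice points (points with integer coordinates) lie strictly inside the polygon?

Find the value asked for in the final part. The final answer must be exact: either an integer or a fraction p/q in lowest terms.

76

Step 1: f(3) = 1*(-43) + 1*(-32) + 1*(-5) = -80; iterating: f(3)=-80, f(4)=-155, f(5)=-278, f(6)=-513, f(7)=-946, f(8)=-1737, f(9)=-3196, f(10)=-5879, f(11)=-10812, f(12)=-19887, f(13)=-36578; answer -36578
Step 2: Y1 = -36578; d = -3; remainder = value at the root: 5*(-3)^3 + 9*(-3)^2 - 6*(-3)^1 + 7 = (-135) + (81) + (18) + (7) = -29; answer -29
Step 3: Y2 = -29; c = -2; cross terms: (-7*-16 - 22*-37)=926, (22*-2 - 34*-16)=500, (34*-37 - -7*-2)=-1272; twice the area = |154| = 154; area = 77; boundary points = 1 + 2 + 1 = 4; strictly interior points = area - boundary/2 + 1 = 76; answer 76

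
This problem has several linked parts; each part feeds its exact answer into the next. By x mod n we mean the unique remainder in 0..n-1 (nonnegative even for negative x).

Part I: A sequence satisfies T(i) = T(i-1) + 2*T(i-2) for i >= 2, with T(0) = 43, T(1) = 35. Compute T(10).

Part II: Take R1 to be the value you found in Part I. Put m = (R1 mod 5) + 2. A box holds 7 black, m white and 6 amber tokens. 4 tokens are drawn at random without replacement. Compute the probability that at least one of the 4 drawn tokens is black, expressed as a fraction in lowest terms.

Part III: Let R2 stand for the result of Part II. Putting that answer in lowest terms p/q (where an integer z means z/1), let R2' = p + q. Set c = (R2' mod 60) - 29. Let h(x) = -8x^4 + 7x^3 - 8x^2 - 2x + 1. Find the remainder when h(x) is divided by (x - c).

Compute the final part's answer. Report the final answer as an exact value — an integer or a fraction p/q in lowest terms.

Part I: T(2) = 1*(35) + 2*(43) = 121; iterating: T(2)=121, T(3)=191, T(4)=433, T(5)=815, T(6)=1681, T(7)=3311, T(8)=6673, T(9)=13295, T(10)=26641; answer 26641
Part II: R1 = 26641; m = 3; total draws C(16,4) = 1820; complement C(9,4) = 126; favorable 1820 - 126 = 1694; P = 121/130; answer 121/130
Part III: R2 = 121/130; threaded value p + q = 251; c = -18; remainder = value at the root: -8*(-18)^4 + 7*(-18)^3 - 8*(-18)^2 - 2*(-18)^1 + 1 = (-839808) + (-40824) + (-2592) + (36) + (1) = -883187; answer -883187

-883187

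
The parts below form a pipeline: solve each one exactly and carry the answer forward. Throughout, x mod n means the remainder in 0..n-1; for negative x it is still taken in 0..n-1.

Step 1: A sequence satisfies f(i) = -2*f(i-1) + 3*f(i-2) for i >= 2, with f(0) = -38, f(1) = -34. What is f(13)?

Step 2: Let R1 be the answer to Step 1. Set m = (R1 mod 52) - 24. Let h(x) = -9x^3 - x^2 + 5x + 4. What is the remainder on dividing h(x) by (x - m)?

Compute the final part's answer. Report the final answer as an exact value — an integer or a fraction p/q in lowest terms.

Step 1: f(2) = -2*(-34) + 3*(-38) = -46; iterating: f(2)=-46, f(3)=-10, f(4)=-118, f(5)=206, f(6)=-766, f(7)=2150, f(8)=-6598, f(9)=19646, f(10)=-59086, f(11)=177110, f(12)=-531478, f(13)=1594286; answer 1594286
Step 2: R1 = 1594286; m = -6; remainder = value at the root: -9*(-6)^3 - 1*(-6)^2 + 5*(-6)^1 + 4 = (1944) + (-36) + (-30) + (4) = 1882; answer 1882

1882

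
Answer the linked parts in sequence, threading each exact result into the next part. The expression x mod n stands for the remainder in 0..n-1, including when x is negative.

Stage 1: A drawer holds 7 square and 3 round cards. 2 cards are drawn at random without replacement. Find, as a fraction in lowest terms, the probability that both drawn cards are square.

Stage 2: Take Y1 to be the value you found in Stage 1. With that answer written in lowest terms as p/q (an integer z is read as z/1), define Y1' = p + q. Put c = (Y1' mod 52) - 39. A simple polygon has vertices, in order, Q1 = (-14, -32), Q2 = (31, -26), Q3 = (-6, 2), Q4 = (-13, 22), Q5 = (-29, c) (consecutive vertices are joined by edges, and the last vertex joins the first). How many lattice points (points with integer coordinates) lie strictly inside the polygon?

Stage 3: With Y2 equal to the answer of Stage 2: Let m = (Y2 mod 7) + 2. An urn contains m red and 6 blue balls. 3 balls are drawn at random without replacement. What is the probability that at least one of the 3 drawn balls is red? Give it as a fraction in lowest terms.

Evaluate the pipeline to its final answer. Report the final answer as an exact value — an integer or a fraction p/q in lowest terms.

86/91

Stage 1: total draws C(10,2) = 45; favorable C(7,2) = 21; P = 7/15; answer 7/15
Stage 2: Y1 = 7/15; threaded value p + q = 22; c = -17; cross terms: (-14*-26 - 31*-32)=1356, (31*2 - -6*-26)=-94, (-6*22 - -13*2)=-106, (-13*-17 - -29*22)=859, (-29*-32 - -14*-17)=690; twice the area = |2705| = 2705; area = 2705/2; boundary points = 3 + 1 + 1 + 1 + 15 = 21; strictly interior points = area - boundary/2 + 1 = 1343; answer 1343
Stage 3: Y2 = 1343; m = 8; total draws C(14,3) = 364; complement C(6,3) = 20; favorable 364 - 20 = 344; P = 86/91; answer 86/91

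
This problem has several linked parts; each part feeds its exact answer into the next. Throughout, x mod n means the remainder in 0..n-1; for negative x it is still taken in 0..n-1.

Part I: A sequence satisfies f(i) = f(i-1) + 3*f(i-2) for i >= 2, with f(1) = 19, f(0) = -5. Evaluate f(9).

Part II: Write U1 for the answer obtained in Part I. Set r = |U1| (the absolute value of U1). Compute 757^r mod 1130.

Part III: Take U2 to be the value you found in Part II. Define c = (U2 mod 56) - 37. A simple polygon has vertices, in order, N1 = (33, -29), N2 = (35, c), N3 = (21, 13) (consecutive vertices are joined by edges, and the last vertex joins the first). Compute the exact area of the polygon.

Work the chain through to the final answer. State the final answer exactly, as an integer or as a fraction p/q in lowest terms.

312

Part I: f(2) = 1*(19) + 3*(-5) = 4; iterating: f(2)=4, f(3)=61, f(4)=73, f(5)=256, f(6)=475, f(7)=1243, f(8)=2668, f(9)=6397; answer 6397
Part II: U1 = 6397; r = 6397; squarings mod 1130: 757^1=757, 757^2=139, 757^4=111, 757^8=1021, 757^16=581, 757^32=821, 757^64=561, 757^128=581, 757^256=821, 757^512=561, 757^1024=581, 757^2048=821, 757^4096=561; 757^6397 = 757^1 * 757^4 * 757^8 * 757^16 * 757^32 * 757^64 * 757^128 * 757^2048 * 757^4096 = 837 (mod 1130); answer 837
Part III: U2 = 837; c = 16; cross terms: (33*16 - 35*-29)=1543, (35*13 - 21*16)=119, (21*-29 - 33*13)=-1038; twice the area = |624| = 624; area = 312; answer 312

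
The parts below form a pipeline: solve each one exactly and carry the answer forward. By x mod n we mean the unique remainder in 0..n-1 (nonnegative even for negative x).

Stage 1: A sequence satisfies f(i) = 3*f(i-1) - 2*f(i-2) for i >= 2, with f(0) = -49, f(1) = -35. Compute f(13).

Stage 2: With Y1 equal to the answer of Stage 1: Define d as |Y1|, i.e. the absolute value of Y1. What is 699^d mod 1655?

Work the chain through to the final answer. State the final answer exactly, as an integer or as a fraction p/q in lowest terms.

Stage 1: f(2) = 3*(-35) - 2*(-49) = -7; iterating: f(2)=-7, f(3)=49, f(4)=161, f(5)=385, f(6)=833, f(7)=1729, f(8)=3521, f(9)=7105, f(10)=14273, f(11)=28609, f(12)=57281, f(13)=114625; answer 114625
Stage 2: Y1 = 114625; d = 114625; squarings mod 1655: 699^1=699, 699^2=376, 699^4=701, 699^8=1521, 699^16=1406, 699^32=766, 699^64=886, 699^128=526, 699^256=291, 699^512=276, 699^1024=46, 699^2048=461, 699^4096=681, 699^8192=361, 699^16384=1231, 699^32768=1036, 699^65536=856; 699^114625 = 699^1 * 699^64 * 699^128 * 699^256 * 699^512 * 699^1024 * 699^2048 * 699^4096 * 699^8192 * 699^32768 * 699^65536 = 379 (mod 1655); answer 379

379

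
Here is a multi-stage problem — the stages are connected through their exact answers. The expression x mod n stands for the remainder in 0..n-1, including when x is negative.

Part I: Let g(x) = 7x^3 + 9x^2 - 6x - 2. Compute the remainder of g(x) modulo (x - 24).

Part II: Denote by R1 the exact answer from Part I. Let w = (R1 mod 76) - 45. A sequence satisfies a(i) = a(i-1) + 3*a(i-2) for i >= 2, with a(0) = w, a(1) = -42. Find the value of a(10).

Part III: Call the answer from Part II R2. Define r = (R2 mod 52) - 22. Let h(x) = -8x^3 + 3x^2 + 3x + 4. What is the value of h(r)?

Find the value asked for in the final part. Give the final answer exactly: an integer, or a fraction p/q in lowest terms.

Part I: remainder = value at the root: 7*(24)^3 + 9*(24)^2 - 6*(24)^1 - 2 = (96768) + (5184) + (-144) + (-2) = 101806; answer 101806
Part II: R1 = 101806; w = -3; a(2) = 1*(-42) + 3*(-3) = -51; iterating: a(2)=-51, a(3)=-177, a(4)=-330, a(5)=-861, a(6)=-1851, a(7)=-4434, a(8)=-9987, a(9)=-23289, a(10)=-53250; answer -53250
Part III: R2 = -53250; r = 28; -8*(28)^3 + 3*(28)^2 + 3*(28)^1 + 4 = (-175616) + (2352) + (84) + (4) = -173176; answer -173176

-173176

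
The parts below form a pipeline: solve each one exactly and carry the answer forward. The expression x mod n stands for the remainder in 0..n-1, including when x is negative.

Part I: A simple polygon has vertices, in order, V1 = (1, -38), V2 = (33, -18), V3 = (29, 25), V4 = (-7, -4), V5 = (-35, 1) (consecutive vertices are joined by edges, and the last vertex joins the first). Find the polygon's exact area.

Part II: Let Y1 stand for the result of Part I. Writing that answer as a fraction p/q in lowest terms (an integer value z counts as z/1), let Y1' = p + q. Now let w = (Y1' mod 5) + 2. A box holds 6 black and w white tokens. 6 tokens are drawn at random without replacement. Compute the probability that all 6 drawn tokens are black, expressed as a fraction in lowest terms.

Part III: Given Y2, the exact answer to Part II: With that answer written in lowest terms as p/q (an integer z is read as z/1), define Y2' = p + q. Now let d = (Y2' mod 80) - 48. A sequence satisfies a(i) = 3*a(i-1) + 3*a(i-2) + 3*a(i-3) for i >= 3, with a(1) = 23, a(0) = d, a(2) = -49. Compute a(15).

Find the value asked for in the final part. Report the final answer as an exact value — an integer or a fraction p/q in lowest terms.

Part I: cross terms: (1*-18 - 33*-38)=1236, (33*25 - 29*-18)=1347, (29*-4 - -7*25)=59, (-7*1 - -35*-4)=-147, (-35*-38 - 1*1)=1329; twice the area = |3824| = 3824; area = 1912; answer 1912
Part II: Y1 = 1912; threaded value p + q = 1913; w = 5; total draws C(11,6) = 462; favorable C(6,6) = 1; P = 1/462; answer 1/462
Part III: Y2 = 1/462; threaded value p + q = 463; d = 15; a(3) = 3*(-49) + 3*(23) + 3*(15) = -33; iterating: a(3)=-33, a(4)=-177, a(5)=-777, a(6)=-2961, a(7)=-11745, a(8)=-46449, a(9)=-183465, a(10)=-724977, a(11)=-2864673, a(12)=-11319345, a(13)=-44726985, a(14)=-176733009, a(15)=-698338017; answer -698338017

-698338017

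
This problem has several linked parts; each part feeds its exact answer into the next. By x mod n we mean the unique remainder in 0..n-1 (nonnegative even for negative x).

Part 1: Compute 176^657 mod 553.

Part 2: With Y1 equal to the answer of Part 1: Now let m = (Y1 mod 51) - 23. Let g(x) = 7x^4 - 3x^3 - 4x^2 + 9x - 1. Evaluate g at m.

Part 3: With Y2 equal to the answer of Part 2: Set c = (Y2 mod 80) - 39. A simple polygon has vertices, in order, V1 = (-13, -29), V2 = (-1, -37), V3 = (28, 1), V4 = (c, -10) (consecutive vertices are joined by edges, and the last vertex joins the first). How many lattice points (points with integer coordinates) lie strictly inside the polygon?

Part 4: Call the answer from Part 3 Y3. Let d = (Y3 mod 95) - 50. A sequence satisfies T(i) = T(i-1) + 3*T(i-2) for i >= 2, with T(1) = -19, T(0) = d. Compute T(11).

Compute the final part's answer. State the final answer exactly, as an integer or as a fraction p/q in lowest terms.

74195

Part 1: squarings mod 553: 176^1=176, 176^2=8, 176^4=64, 176^8=225, 176^16=302, 176^32=512, 176^64=22, 176^128=484, 176^256=337, 176^512=204; 176^657 = 176^1 * 176^16 * 176^128 * 176^512 = 526 (mod 553); answer 526
Part 2: Y1 = 526; m = -7; 7*(-7)^4 - 3*(-7)^3 - 4*(-7)^2 + 9*(-7)^1 - 1 = (16807) + (1029) + (-196) + (-63) + (-1) = 17576; answer 17576
Part 3: Y2 = 17576; c = 17; cross terms: (-13*-37 - -1*-29)=452, (-1*1 - 28*-37)=1035, (28*-10 - 17*1)=-297, (17*-29 - -13*-10)=-623; twice the area = |567| = 567; area = 567/2; boundary points = 4 + 1 + 11 + 1 = 17; strictly interior points = area - boundary/2 + 1 = 276; answer 276
Part 4: Y3 = 276; d = 36; T(2) = 1*(-19) + 3*(36) = 89; iterating: T(2)=89, T(3)=32, T(4)=299, T(5)=395, T(6)=1292, T(7)=2477, T(8)=6353, T(9)=13784, T(10)=32843, T(11)=74195; answer 74195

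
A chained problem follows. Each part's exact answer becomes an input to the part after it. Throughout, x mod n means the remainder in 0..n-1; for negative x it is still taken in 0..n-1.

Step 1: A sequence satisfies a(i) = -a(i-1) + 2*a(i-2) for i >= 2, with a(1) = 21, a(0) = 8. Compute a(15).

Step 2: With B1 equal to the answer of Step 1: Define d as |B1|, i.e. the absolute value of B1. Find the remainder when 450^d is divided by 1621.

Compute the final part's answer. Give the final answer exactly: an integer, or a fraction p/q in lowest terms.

681

Step 1: a(2) = -1*(21) + 2*(8) = -5; iterating: a(2)=-5, a(3)=47, a(4)=-57, a(5)=151, a(6)=-265, a(7)=567, a(8)=-1097, a(9)=2231, a(10)=-4425, a(11)=8887, a(12)=-17737, a(13)=35511, a(14)=-70985, a(15)=142007; answer 142007
Step 2: B1 = 142007; d = 142007; squarings mod 1621: 450^1=450, 450^2=1496, 450^4=1036, 450^8=194, 450^16=353, 450^32=1413, 450^64=1118, 450^128=133, 450^256=1479, 450^512=712, 450^1024=1192, 450^2048=868, 450^4096=1280, 450^8192=1190, 450^16384=967, 450^32768=1393, 450^65536=112, 450^131072=1197; 450^142007 = 450^1 * 450^2 * 450^4 * 450^16 * 450^32 * 450^128 * 450^512 * 450^2048 * 450^8192 * 450^131072 = 681 (mod 1621); answer 681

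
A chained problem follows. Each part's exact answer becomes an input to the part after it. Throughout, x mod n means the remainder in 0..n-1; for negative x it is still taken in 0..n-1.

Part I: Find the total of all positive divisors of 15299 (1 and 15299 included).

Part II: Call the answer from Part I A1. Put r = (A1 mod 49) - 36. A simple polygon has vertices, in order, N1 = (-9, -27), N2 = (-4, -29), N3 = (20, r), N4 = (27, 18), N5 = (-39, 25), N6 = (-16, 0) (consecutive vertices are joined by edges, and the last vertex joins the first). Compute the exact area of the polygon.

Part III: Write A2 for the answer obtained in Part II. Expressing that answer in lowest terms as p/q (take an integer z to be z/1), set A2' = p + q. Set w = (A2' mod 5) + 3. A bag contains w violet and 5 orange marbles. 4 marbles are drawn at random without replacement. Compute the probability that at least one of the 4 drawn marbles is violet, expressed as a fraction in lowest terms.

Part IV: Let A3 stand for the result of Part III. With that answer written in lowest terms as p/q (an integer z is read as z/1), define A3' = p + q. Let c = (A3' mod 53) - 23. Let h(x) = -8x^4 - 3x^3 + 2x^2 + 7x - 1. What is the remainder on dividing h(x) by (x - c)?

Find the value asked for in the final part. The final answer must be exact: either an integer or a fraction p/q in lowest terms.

Part I: 15299 is prime, so its only divisors are 1 and 15299; sigma = 1 + 15299 = 15300; answer 15300
Part II: A1 = 15300; r = -24; cross terms: (-9*-29 - -4*-27)=153, (-4*-24 - 20*-29)=676, (20*18 - 27*-24)=1008, (27*25 - -39*18)=1377, (-39*0 - -16*25)=400, (-16*-27 - -9*0)=432; twice the area = |4046| = 4046; area = 2023; answer 2023
Part III: A2 = 2023; threaded value p + q = 2024; w = 7; total draws C(12,4) = 495; complement C(5,4) = 5; favorable 495 - 5 = 490; P = 98/99; answer 98/99
Part IV: A3 = 98/99; threaded value p + q = 197; c = 15; remainder = value at the root: -8*(15)^4 - 3*(15)^3 + 2*(15)^2 + 7*(15)^1 - 1 = (-405000) + (-10125) + (450) + (105) + (-1) = -414571; answer -414571

-414571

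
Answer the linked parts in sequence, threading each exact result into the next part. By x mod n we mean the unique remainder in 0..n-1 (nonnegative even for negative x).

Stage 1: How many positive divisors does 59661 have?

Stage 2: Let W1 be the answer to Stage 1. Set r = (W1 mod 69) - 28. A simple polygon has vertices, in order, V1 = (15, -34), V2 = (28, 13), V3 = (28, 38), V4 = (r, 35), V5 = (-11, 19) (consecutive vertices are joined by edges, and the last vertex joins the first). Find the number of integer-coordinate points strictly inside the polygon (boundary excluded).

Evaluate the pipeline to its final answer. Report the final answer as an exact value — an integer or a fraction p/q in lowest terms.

Stage 1: 59661 = 3^2 * 7 * 947; number of divisors = (2+1) * (1+1) * (1+1) = 12; answer 12
Stage 2: W1 = 12; r = -16; cross terms: (15*13 - 28*-34)=1147, (28*38 - 28*13)=700, (28*35 - -16*38)=1588, (-16*19 - -11*35)=81, (-11*-34 - 15*19)=89; twice the area = |3605| = 3605; area = 3605/2; boundary points = 1 + 25 + 1 + 1 + 1 = 29; strictly interior points = area - boundary/2 + 1 = 1789; answer 1789

1789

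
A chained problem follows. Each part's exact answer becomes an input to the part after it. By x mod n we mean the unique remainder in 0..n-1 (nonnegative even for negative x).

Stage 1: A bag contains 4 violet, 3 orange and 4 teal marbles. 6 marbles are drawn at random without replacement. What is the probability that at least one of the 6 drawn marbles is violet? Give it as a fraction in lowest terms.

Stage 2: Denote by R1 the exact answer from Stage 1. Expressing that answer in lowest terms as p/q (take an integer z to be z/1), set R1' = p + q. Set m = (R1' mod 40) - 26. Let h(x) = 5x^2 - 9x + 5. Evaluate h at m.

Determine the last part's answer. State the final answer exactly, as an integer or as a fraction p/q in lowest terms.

Stage 1: total draws C(11,6) = 462; complement C(7,6) = 7; favorable 462 - 7 = 455; P = 65/66; answer 65/66
Stage 2: R1 = 65/66; threaded value p + q = 131; m = -15; 5*(-15)^2 - 9*(-15)^1 + 5 = (1125) + (135) + (5) = 1265; answer 1265

1265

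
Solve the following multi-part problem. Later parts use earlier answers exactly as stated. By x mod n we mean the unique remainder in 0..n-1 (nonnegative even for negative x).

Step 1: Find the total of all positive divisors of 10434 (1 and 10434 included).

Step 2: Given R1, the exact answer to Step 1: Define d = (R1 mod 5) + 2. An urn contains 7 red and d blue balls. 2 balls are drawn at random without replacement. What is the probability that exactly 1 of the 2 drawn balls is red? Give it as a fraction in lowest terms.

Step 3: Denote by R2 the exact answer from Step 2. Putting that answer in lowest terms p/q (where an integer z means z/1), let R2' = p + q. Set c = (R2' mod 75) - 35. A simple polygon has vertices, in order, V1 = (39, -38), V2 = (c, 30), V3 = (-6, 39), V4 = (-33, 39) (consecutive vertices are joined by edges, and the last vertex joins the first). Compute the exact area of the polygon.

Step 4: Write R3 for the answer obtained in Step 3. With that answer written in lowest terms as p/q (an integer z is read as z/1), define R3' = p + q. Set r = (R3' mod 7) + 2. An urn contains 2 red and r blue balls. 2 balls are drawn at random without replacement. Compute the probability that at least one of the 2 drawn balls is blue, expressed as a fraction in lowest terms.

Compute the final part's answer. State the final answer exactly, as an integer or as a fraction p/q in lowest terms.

20/21

Step 1: 10434 = 2 * 3 * 37 * 47; sigma = (1 + 2) * (1 + 3) * (1 + 37) * (1 + 47) = 3 * 4 * 38 * 48 = 21888; answer 21888
Step 2: R1 = 21888; d = 5; total draws C(12,2) = 66; favorable C(7,1)*C(5,1) = 35; P = 35/66; answer 35/66
Step 3: R2 = 35/66; threaded value p + q = 101; c = -9; cross terms: (39*30 - -9*-38)=828, (-9*39 - -6*30)=-171, (-6*39 - -33*39)=1053, (-33*-38 - 39*39)=-267; twice the area = |1443| = 1443; area = 1443/2; answer 1443/2
Step 4: R3 = 1443/2; threaded value p + q = 1445; r = 5; total draws C(7,2) = 21; complement C(2,2) = 1; favorable 21 - 1 = 20; P = 20/21; answer 20/21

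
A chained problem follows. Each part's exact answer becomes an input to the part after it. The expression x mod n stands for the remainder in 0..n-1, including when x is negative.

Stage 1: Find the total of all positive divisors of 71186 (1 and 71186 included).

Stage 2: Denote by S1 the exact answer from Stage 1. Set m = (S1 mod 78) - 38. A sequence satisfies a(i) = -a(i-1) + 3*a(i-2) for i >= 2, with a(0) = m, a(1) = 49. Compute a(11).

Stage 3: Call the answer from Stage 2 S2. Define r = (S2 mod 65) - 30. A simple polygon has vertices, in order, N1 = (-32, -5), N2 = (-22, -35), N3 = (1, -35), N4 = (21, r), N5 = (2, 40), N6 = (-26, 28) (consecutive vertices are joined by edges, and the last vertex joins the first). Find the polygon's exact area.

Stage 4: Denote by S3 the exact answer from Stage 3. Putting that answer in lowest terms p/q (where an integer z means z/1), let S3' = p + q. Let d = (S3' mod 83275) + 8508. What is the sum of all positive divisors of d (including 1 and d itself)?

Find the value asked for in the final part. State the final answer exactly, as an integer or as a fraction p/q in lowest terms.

Stage 1: 71186 = 2 * 35593; sigma = (1 + 2) * (1 + 35593) = 3 * 35594 = 106782; answer 106782
Stage 2: S1 = 106782; m = -38; a(2) = -1*(49) + 3*(-38) = -163; iterating: a(2)=-163, a(3)=310, a(4)=-799, a(5)=1729, a(6)=-4126, a(7)=9313, a(8)=-21691, a(9)=49630, a(10)=-114703, a(11)=263593; answer 263593
Stage 3: S2 = 263593; r = -12; cross terms: (-32*-35 - -22*-5)=1010, (-22*-35 - 1*-35)=805, (1*-12 - 21*-35)=723, (21*40 - 2*-12)=864, (2*28 - -26*40)=1096, (-26*-5 - -32*28)=1026; twice the area = |5524| = 5524; area = 2762; answer 2762
Stage 4: S3 = 2762; threaded value p + q = 2763; d = 11271; 11271 = 3 * 13 * 17^2; sigma = (1 + 3) * (1 + 13) * (1 + 17 + 289) = 4 * 14 * 307 = 17192; answer 17192

17192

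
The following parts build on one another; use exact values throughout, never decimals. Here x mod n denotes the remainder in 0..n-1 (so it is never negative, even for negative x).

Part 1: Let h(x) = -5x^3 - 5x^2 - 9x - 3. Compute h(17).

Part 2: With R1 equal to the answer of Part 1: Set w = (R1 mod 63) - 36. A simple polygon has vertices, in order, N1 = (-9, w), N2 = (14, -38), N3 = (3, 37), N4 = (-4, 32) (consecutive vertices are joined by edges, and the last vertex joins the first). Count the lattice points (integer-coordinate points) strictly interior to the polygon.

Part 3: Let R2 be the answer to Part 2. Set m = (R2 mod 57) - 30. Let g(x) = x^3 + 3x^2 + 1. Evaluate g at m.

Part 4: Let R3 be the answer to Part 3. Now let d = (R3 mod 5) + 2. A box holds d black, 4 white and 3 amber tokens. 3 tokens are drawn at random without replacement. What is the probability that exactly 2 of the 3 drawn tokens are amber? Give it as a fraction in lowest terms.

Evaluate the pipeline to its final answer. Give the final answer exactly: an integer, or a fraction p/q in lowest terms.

27/220

Part 1: -5*(17)^3 - 5*(17)^2 - 9*(17)^1 - 3 = (-24565) + (-1445) + (-153) + (-3) = -26166; answer -26166
Part 2: R1 = -26166; w = 6; cross terms: (-9*-38 - 14*6)=258, (14*37 - 3*-38)=632, (3*32 - -4*37)=244, (-4*6 - -9*32)=264; twice the area = |1398| = 1398; area = 699; boundary points = 1 + 1 + 1 + 1 = 4; strictly interior points = area - boundary/2 + 1 = 698; answer 698
Part 3: R2 = 698; m = -16; 1*(-16)^3 + 3*(-16)^2 + 1 = (-4096) + (768) + (1) = -3327; answer -3327
Part 4: R3 = -3327; d = 5; total draws C(12,3) = 220; favorable C(3,2)*C(9,1) = 27; P = 27/220; answer 27/220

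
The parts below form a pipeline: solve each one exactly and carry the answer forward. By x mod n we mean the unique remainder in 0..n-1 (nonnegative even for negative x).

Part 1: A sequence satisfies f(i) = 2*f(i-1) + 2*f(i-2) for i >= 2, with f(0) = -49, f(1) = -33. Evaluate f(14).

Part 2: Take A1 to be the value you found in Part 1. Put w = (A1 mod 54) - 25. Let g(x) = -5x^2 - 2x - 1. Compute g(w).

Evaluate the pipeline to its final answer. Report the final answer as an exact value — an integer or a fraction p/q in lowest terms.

Part 1: f(2) = 2*(-33) + 2*(-49) = -164; iterating: f(2)=-164, f(3)=-394, f(4)=-1116, f(5)=-3020, f(6)=-8272, f(7)=-22584, f(8)=-61712, f(9)=-168592, f(10)=-460608, f(11)=-1258400, f(12)=-3438016, f(13)=-9392832, f(14)=-25661696; answer -25661696
Part 2: A1 = -25661696; w = -3; -5*(-3)^2 - 2*(-3)^1 - 1 = (-45) + (6) + (-1) = -40; answer -40

-40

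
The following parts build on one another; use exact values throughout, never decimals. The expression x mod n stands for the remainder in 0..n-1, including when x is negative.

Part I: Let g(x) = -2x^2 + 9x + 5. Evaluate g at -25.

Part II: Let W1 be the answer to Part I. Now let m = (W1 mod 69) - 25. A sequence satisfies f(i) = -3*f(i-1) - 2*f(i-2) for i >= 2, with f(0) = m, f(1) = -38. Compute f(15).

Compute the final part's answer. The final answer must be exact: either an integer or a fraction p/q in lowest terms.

Part I: -2*(-25)^2 + 9*(-25)^1 + 5 = (-1250) + (-225) + (5) = -1470; answer -1470
Part II: W1 = -1470; m = 23; f(2) = -3*(-38) - 2*(23) = 68; iterating: f(2)=68, f(3)=-128, f(4)=248, f(5)=-488, f(6)=968, f(7)=-1928, f(8)=3848, f(9)=-7688, f(10)=15368, f(11)=-30728, f(12)=61448, f(13)=-122888, f(14)=245768, f(15)=-491528; answer -491528

-491528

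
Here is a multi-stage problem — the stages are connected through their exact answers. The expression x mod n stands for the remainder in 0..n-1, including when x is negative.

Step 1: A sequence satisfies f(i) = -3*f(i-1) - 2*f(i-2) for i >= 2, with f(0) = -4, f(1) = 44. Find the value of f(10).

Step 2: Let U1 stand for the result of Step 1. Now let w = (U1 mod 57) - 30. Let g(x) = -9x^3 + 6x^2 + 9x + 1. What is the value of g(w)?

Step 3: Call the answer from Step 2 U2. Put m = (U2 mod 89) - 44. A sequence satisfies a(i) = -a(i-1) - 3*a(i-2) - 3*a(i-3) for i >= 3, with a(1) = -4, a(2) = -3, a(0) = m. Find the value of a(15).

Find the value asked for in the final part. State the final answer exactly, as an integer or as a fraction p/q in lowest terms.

-48687

Step 1: f(2) = -3*(44) - 2*(-4) = -124; iterating: f(2)=-124, f(3)=284, f(4)=-604, f(5)=1244, f(6)=-2524, f(7)=5084, f(8)=-10204, f(9)=20444, f(10)=-40924; answer -40924
Step 2: U1 = -40924; w = -28; -9*(-28)^3 + 6*(-28)^2 + 9*(-28)^1 + 1 = (197568) + (4704) + (-252) + (1) = 202021; answer 202021
Step 3: U2 = 202021; m = 36; a(3) = -1*(-3) - 3*(-4) - 3*(36) = -93; iterating: a(3)=-93, a(4)=114, a(5)=174, a(6)=-237, a(7)=-627, a(8)=816, a(9)=1776, a(10)=-2343, a(11)=-5433, a(12)=7134, a(13)=16194, a(14)=-21297, a(15)=-48687; answer -48687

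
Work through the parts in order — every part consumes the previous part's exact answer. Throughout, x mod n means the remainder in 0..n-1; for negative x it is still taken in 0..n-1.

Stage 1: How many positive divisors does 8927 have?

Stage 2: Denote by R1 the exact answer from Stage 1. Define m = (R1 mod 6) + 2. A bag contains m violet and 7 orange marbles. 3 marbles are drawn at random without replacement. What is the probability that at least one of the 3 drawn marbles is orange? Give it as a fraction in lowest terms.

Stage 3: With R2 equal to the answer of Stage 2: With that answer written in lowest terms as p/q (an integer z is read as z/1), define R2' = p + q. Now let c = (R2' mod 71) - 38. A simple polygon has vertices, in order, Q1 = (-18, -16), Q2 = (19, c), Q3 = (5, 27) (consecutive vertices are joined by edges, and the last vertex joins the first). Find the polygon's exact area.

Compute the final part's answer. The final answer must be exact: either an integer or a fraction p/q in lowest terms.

Stage 1: 8927 = 79 * 113; number of divisors = (1+1) * (1+1) = 4; answer 4
Stage 2: R1 = 4; m = 6; total draws C(13,3) = 286; complement C(6,3) = 20; favorable 286 - 20 = 266; P = 133/143; answer 133/143
Stage 3: R2 = 133/143; threaded value p + q = 276; c = 25; cross terms: (-18*25 - 19*-16)=-146, (19*27 - 5*25)=388, (5*-16 - -18*27)=406; twice the area = |648| = 648; area = 324; answer 324

324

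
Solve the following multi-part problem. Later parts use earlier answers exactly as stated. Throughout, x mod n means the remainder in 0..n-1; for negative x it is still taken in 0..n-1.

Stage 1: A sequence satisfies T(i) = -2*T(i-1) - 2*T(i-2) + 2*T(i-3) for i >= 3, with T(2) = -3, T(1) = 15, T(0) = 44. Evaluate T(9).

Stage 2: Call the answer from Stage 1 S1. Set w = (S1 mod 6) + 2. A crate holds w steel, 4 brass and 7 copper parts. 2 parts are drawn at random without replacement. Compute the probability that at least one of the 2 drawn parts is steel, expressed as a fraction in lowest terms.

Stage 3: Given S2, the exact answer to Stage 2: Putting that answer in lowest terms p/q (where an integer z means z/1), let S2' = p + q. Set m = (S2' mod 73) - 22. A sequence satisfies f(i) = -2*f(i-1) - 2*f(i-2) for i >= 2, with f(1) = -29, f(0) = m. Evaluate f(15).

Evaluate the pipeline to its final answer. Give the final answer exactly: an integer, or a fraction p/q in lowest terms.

-8832

Stage 1: T(3) = -2*(-3) - 2*(15) + 2*(44) = 64; iterating: T(3)=64, T(4)=-92, T(5)=50, T(6)=212, T(7)=-708, T(8)=1092, T(9)=-344; answer -344
Stage 2: S1 = -344; w = 6; total draws C(17,2) = 136; complement C(11,2) = 55; favorable 136 - 55 = 81; P = 81/136; answer 81/136
Stage 3: S2 = 81/136; threaded value p + q = 217; m = 49; f(2) = -2*(-29) - 2*(49) = -40; iterating: f(2)=-40, f(3)=138, f(4)=-196, f(5)=116, f(6)=160, f(7)=-552, f(8)=784, f(9)=-464, f(10)=-640, f(11)=2208, f(12)=-3136, f(13)=1856, f(14)=2560, f(15)=-8832; answer -8832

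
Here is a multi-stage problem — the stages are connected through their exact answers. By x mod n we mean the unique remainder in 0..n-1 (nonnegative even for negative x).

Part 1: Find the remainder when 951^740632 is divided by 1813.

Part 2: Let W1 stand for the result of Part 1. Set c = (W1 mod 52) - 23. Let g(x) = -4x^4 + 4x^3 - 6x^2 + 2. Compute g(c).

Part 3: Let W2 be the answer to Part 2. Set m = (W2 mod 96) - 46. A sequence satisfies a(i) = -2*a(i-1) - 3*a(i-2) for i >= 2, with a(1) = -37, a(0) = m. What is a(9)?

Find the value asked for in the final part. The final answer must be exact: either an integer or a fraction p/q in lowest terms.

-10093

Part 1: squarings mod 1813: 951^1=951, 951^2=1527, 951^4=211, 951^8=1009, 951^16=988, 951^32=750, 951^64=470, 951^128=1527, 951^256=211, 951^512=1009, 951^1024=988, 951^2048=750, 951^4096=470, 951^8192=1527, 951^16384=211, 951^32768=1009, 951^65536=988, 951^131072=750, 951^262144=470, 951^524288=1527; 951^740632 = 951^8 * 951^16 * 951^256 * 951^1024 * 951^2048 * 951^16384 * 951^65536 * 951^131072 * 951^524288 = 211 (mod 1813); answer 211
Part 2: W1 = 211; c = -20; -4*(-20)^4 + 4*(-20)^3 - 6*(-20)^2 + 2 = (-640000) + (-32000) + (-2400) + (2) = -674398; answer -674398
Part 3: W2 = -674398; m = -44; a(2) = -2*(-37) - 3*(-44) = 206; iterating: a(2)=206, a(3)=-301, a(4)=-16, a(5)=935, a(6)=-1822, a(7)=839, a(8)=3788, a(9)=-10093; answer -10093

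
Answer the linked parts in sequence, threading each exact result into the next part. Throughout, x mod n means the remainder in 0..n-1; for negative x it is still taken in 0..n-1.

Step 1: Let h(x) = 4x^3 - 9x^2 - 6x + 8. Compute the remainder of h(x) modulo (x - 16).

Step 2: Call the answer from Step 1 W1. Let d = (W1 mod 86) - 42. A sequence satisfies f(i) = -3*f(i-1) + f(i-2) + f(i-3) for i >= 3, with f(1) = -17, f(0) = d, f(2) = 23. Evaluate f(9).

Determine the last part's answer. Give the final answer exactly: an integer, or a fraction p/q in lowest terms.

Step 1: remainder = value at the root: 4*(16)^3 - 9*(16)^2 - 6*(16)^1 + 8 = (16384) + (-2304) + (-96) + (8) = 13992; answer 13992
Step 2: W1 = 13992; d = 18; f(3) = -3*(23) + 1*(-17) + 1*(18) = -68; iterating: f(3)=-68, f(4)=210, f(5)=-675, f(6)=2167, f(7)=-6966, f(8)=22390, f(9)=-71969; answer -71969

-71969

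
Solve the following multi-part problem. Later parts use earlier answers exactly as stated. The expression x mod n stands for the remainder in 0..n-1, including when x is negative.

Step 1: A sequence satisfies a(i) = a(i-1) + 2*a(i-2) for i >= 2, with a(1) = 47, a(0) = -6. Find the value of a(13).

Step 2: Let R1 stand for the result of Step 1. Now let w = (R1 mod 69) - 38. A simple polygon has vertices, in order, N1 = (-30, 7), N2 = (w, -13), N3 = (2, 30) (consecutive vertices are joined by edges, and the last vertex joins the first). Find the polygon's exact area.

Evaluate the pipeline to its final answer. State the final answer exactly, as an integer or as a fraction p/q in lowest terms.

Step 1: a(2) = 1*(47) + 2*(-6) = 35; iterating: a(2)=35, a(3)=129, a(4)=199, a(5)=457, a(6)=855, a(7)=1769, a(8)=3479, a(9)=7017, a(10)=13975, a(11)=28009, a(12)=55959, a(13)=111977; answer 111977
Step 2: R1 = 111977; w = 21; cross terms: (-30*-13 - 21*7)=243, (21*30 - 2*-13)=656, (2*7 - -30*30)=914; twice the area = |1813| = 1813; area = 1813/2; answer 1813/2

1813/2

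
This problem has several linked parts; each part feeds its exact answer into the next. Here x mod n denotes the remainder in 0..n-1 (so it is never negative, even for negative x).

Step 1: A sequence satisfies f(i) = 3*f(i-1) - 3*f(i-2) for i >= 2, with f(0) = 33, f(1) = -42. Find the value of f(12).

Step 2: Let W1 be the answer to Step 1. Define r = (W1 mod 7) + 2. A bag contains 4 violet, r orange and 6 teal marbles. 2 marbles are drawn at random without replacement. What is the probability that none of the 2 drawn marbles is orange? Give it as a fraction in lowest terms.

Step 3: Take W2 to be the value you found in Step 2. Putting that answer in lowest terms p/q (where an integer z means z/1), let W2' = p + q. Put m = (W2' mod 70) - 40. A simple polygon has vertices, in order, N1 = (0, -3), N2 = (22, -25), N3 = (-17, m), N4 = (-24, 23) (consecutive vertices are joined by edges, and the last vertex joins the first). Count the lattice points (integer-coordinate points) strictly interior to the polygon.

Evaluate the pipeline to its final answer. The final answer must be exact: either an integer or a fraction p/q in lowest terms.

Step 1: f(2) = 3*(-42) - 3*(33) = -225; iterating: f(2)=-225, f(3)=-549, f(4)=-972, f(5)=-1269, f(6)=-891, f(7)=1134, f(8)=6075, f(9)=14823, f(10)=26244, f(11)=34263, f(12)=24057; answer 24057
Step 2: W1 = 24057; r = 7; total draws C(17,2) = 136; favorable C(10,2) = 45; P = 45/136; answer 45/136
Step 3: W2 = 45/136; threaded value p + q = 181; m = 1; cross terms: (0*-25 - 22*-3)=66, (22*1 - -17*-25)=-403, (-17*23 - -24*1)=-367, (-24*-3 - 0*23)=72; twice the area = |-632| = 632; area = 316; boundary points = 22 + 13 + 1 + 2 = 38; strictly interior points = area - boundary/2 + 1 = 298; answer 298

298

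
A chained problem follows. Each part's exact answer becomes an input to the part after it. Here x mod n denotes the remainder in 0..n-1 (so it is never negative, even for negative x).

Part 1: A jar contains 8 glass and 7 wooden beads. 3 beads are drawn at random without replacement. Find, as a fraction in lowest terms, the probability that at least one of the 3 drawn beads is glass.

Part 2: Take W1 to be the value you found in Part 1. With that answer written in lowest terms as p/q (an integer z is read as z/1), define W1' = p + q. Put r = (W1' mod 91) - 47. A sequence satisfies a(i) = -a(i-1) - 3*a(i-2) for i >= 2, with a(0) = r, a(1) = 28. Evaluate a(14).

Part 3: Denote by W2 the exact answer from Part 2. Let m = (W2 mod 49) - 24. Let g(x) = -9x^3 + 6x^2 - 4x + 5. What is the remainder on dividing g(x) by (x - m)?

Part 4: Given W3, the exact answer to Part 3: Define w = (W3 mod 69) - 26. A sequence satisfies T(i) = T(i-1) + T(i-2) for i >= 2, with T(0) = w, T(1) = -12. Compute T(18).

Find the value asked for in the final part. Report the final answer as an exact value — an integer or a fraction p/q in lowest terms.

Part 1: total draws C(15,3) = 455; complement C(7,3) = 35; favorable 455 - 35 = 420; P = 12/13; answer 12/13
Part 2: W1 = 12/13; threaded value p + q = 25; r = -22; a(2) = -1*(28) - 3*(-22) = 38; iterating: a(2)=38, a(3)=-122, a(4)=8, a(5)=358, a(6)=-382, a(7)=-692, a(8)=1838, a(9)=238, a(10)=-5752, a(11)=5038, a(12)=12218, a(13)=-27332, a(14)=-9322; answer -9322
Part 3: W2 = -9322; m = 13; remainder = value at the root: -9*(13)^3 + 6*(13)^2 - 4*(13)^1 + 5 = (-19773) + (1014) + (-52) + (5) = -18806; answer -18806
Part 4: W3 = -18806; w = 5; T(2) = 1*(-12) + 1*(5) = -7; iterating: T(2)=-7, T(3)=-19, T(4)=-26, T(5)=-45, T(6)=-71, T(7)=-116, T(8)=-187, T(9)=-303, T(10)=-490, T(11)=-793, T(12)=-1283, T(13)=-2076, T(14)=-3359, T(15)=-5435, T(16)=-8794, T(17)=-14229, T(18)=-23023; answer -23023

-23023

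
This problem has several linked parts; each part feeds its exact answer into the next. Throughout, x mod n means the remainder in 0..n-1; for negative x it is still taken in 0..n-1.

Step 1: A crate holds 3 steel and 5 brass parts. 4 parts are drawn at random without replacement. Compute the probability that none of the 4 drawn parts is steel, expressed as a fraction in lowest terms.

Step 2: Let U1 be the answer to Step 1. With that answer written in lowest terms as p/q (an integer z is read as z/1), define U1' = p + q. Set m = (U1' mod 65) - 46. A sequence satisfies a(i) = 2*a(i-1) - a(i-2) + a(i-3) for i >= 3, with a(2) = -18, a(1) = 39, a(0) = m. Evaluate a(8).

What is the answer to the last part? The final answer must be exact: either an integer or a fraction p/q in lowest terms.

Step 1: total draws C(8,4) = 70; favorable C(5,4) = 5; P = 1/14; answer 1/14
Step 2: U1 = 1/14; threaded value p + q = 15; m = -31; a(3) = 2*(-18) - 1*(39) + 1*(-31) = -106; iterating: a(3)=-106, a(4)=-155, a(5)=-222, a(6)=-395, a(7)=-723, a(8)=-1273; answer -1273

-1273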